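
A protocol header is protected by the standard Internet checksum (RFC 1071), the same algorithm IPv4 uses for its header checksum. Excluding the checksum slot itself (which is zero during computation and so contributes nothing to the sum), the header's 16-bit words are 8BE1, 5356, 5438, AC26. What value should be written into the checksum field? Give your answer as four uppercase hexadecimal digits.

2069

One's-complement addition (fold any carry out of bit 15 back into bit 0):
  0x8BE1 + 0x5356 = 0x0DF37
  0xDF37 + 0x5438 = 0x1336F → wrap carry → 0x3370
  0x3370 + 0xAC26 = 0x0DF96
One's-complement sum = 0xDF96.
Checksum = ~0xDF96 & 0xFFFF = 0x2069.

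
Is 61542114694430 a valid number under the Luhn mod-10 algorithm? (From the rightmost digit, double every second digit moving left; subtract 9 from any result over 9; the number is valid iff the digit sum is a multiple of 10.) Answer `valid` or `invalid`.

From the right, keep odd positions and double even positions (subtract 9 from any doubled value over 9):
  doubled (positions 2,4,...): 6 8 3 2 4 1 3 → sum 27
  kept (positions 1,3,...): 0 4 9 4 1 4 1 → sum 23
Total = 50.
50 mod 10 = 0, so the number is valid.

valid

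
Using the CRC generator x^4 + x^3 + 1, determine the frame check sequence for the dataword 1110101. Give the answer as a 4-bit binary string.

0111

Append 4 zeros: 11101010000. Divide by 11001 (XOR where the leading bit is 1):
  pos 0: 11101 XOR 11001 = 00100
  pos 2: 10001 XOR 11001 = 01000
  pos 3: 10000 XOR 11001 = 01001
  pos 4: 10010 XOR 11001 = 01011
  pos 5: 10110 XOR 11001 = 01111
  pos 6: 11110 XOR 11001 = 00111
Remainder (last 4 bits) = 0111. This is the CRC / FCS.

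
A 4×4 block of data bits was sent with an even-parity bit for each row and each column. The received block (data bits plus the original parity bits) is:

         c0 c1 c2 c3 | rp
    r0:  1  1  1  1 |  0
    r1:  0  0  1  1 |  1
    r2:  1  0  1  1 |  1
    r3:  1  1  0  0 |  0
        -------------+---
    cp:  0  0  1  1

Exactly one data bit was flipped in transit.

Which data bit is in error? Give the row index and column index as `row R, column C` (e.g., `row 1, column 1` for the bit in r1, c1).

row 1, column 0

Recompute each row's even parity and compare to rp:
  r0: data parity 0, sent rp 0 → ok
  r1: data parity 0, sent rp 1 → mismatch
  r2: data parity 1, sent rp 1 → ok
  r3: data parity 0, sent rp 0 → ok
Recompute each column's even parity and compare to cp:
  c0: data parity 1, sent cp 0 → mismatch
  c1: data parity 0, sent cp 0 → ok
  c2: data parity 1, sent cp 1 → ok
  c3: data parity 1, sent cp 1 → ok
Exactly one row (r1) and one column (c0) fail → the flipped bit is at their intersection.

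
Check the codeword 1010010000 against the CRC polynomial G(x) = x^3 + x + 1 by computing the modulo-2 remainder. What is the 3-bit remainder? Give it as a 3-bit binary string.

011

Modulo-2 division of 1010010000 by 1011:
  pos 0: 1010 XOR 1011 = 0001
  pos 3: 1010 XOR 1011 = 0001
  pos 6: 1000 XOR 1011 = 0011
Remainder = 011 (nonzero — an error is detected).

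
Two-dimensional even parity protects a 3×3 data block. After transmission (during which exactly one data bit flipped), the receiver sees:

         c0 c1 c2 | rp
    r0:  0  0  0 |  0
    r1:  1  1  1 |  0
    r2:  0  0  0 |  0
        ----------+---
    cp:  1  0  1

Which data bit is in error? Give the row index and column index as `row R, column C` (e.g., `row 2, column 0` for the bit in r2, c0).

row 1, column 1

Recompute each row's even parity and compare to rp:
  r0: data parity 0, sent rp 0 → ok
  r1: data parity 1, sent rp 0 → mismatch
  r2: data parity 0, sent rp 0 → ok
Recompute each column's even parity and compare to cp:
  c0: data parity 1, sent cp 1 → ok
  c1: data parity 1, sent cp 0 → mismatch
  c2: data parity 1, sent cp 1 → ok
Exactly one row (r1) and one column (c1) fail → the flipped bit is at their intersection.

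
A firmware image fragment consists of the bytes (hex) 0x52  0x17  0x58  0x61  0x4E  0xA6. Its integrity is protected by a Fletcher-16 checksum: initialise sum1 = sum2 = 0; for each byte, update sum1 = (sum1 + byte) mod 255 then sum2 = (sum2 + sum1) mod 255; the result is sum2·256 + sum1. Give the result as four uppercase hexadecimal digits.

2A18

Running sums (mod 255):
  after byte 0 (0x52): sum1=82, sum2=82
  after byte 1 (0x17): sum1=105, sum2=187
  after byte 2 (0x58): sum1=193, sum2=125
  after byte 3 (0x61): sum1=35, sum2=160
  after byte 4 (0x4E): sum1=113, sum2=18
  after byte 5 (0xA6): sum1=24, sum2=42
Checksum = sum2·256 + sum1 = 42·256 + 24 = 10776 = 0x2A18.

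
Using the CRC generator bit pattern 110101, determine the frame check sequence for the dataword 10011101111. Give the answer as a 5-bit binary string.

00011

Append 5 zeros: 1001110111100000. Divide by 110101 (XOR where the leading bit is 1):
  pos 0: 100111 XOR 110101 = 010010
  pos 1: 100100 XOR 110101 = 010001
  pos 2: 100011 XOR 110101 = 010110
  pos 3: 101101 XOR 110101 = 011000
  pos 4: 110001 XOR 110101 = 000100
  pos 7: 100100 XOR 110101 = 010001
  pos 8: 100010 XOR 110101 = 010111
  pos 9: 101110 XOR 110101 = 011011
  pos 10: 110110 XOR 110101 = 000011
Remainder (last 5 bits) = 00011. This is the CRC / FCS.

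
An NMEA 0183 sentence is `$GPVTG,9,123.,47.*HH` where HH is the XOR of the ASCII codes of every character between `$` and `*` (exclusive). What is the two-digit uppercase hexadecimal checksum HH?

74

XOR the ASCII codes of the payload characters:
  'G' = 0x47 → acc = 0x47
  'P' = 0x50 → acc = 0x17
  'V' = 0x56 → acc = 0x41
  'T' = 0x54 → acc = 0x15
  'G' = 0x47 → acc = 0x52
  ',' = 0x2C → acc = 0x7E
  '9' = 0x39 → acc = 0x47
  ',' = 0x2C → acc = 0x6B
  '1' = 0x31 → acc = 0x5A
  '2' = 0x32 → acc = 0x68
  '3' = 0x33 → acc = 0x5B
  '.' = 0x2E → acc = 0x75
  ',' = 0x2C → acc = 0x59
  '4' = 0x34 → acc = 0x6D
  '7' = 0x37 → acc = 0x5A
  '.' = 0x2E → acc = 0x74
Checksum = 0x74.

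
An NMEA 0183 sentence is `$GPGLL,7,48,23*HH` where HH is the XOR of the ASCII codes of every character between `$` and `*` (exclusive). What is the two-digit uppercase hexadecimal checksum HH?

XOR the ASCII codes of the payload characters:
  'G' = 0x47 → acc = 0x47
  'P' = 0x50 → acc = 0x17
  'G' = 0x47 → acc = 0x50
  'L' = 0x4C → acc = 0x1C
  'L' = 0x4C → acc = 0x50
  ',' = 0x2C → acc = 0x7C
  '7' = 0x37 → acc = 0x4B
  ',' = 0x2C → acc = 0x67
  '4' = 0x34 → acc = 0x53
  '8' = 0x38 → acc = 0x6B
  ',' = 0x2C → acc = 0x47
  '2' = 0x32 → acc = 0x75
  '3' = 0x33 → acc = 0x46
Checksum = 0x46.

46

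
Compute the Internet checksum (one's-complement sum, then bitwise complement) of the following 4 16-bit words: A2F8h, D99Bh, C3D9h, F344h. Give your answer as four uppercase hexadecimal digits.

CC4C

One's-complement addition (fold any carry out of bit 15 back into bit 0):
  0xA2F8 + 0xD99B = 0x17C93 → wrap carry → 0x7C94
  0x7C94 + 0xC3D9 = 0x1406D → wrap carry → 0x406E
  0x406E + 0xF344 = 0x133B2 → wrap carry → 0x33B3
One's-complement sum = 0x33B3.
Checksum = ~0x33B3 & 0xFFFF = 0xCC4C.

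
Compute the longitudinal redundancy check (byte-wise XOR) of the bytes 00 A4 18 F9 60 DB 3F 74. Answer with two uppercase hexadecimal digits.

XOR the bytes together:
  start with 0x00
  0x00 ⊕ 0xA4 = 0xA4
  0xA4 ⊕ 0x18 = 0xBC
  0xBC ⊕ 0xF9 = 0x45
  0x45 ⊕ 0x60 = 0x25
  0x25 ⊕ 0xDB = 0xFE
  0xFE ⊕ 0x3F = 0xC1
  0xC1 ⊕ 0x74 = 0xB5

B5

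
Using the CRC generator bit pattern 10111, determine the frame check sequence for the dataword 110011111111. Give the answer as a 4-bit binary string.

Append 4 zeros: 1100111111110000. Divide by 10111 (XOR where the leading bit is 1):
  pos 0: 11001 XOR 10111 = 01110
  pos 1: 11101 XOR 10111 = 01010
  pos 2: 10101 XOR 10111 = 00010
  pos 5: 10111 XOR 10111 = 00000
  pos 10: 11000 XOR 10111 = 01111
  pos 11: 11110 XOR 10111 = 01001
Remainder (last 4 bits) = 1001. This is the CRC / FCS.

1001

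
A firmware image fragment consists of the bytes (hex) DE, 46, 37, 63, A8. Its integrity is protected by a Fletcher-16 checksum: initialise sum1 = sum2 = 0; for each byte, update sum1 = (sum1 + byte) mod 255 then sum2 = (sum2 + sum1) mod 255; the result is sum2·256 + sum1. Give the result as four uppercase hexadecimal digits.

8868

Running sums (mod 255):
  after byte 0 (DE): sum1=222, sum2=222
  after byte 1 (46): sum1=37, sum2=4
  after byte 2 (37): sum1=92, sum2=96
  after byte 3 (63): sum1=191, sum2=32
  after byte 4 (A8): sum1=104, sum2=136
Checksum = sum2·256 + sum1 = 136·256 + 104 = 34920 = 0x8868.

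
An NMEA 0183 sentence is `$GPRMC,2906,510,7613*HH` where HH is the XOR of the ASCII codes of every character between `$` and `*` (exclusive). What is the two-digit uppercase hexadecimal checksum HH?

XOR the ASCII codes of the payload characters:
  'G' = 0x47 → acc = 0x47
  'P' = 0x50 → acc = 0x17
  'R' = 0x52 → acc = 0x45
  'M' = 0x4D → acc = 0x08
  'C' = 0x43 → acc = 0x4B
  ',' = 0x2C → acc = 0x67
  '2' = 0x32 → acc = 0x55
  '9' = 0x39 → acc = 0x6C
  '0' = 0x30 → acc = 0x5C
  '6' = 0x36 → acc = 0x6A
  ',' = 0x2C → acc = 0x46
  '5' = 0x35 → acc = 0x73
  '1' = 0x31 → acc = 0x42
  '0' = 0x30 → acc = 0x72
  ',' = 0x2C → acc = 0x5E
  '7' = 0x37 → acc = 0x69
  '6' = 0x36 → acc = 0x5F
  '1' = 0x31 → acc = 0x6E
  '3' = 0x33 → acc = 0x5D
Checksum = 0x5D.

5D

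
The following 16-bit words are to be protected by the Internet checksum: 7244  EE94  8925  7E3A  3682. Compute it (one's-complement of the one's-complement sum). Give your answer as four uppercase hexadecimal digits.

One's-complement addition (fold any carry out of bit 15 back into bit 0):
  0x7244 + 0xEE94 = 0x160D8 → wrap carry → 0x60D9
  0x60D9 + 0x8925 = 0x0E9FE
  0xE9FE + 0x7E3A = 0x16838 → wrap carry → 0x6839
  0x6839 + 0x3682 = 0x09EBB
One's-complement sum = 0x9EBB.
Checksum = ~0x9EBB & 0xFFFF = 0x6144.

6144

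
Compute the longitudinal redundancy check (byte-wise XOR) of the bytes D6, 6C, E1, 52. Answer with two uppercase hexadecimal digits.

09

XOR the bytes together:
  start with 0xD6
  0xD6 ⊕ 0x6C = 0xBA
  0xBA ⊕ 0xE1 = 0x5B
  0x5B ⊕ 0x52 = 0x09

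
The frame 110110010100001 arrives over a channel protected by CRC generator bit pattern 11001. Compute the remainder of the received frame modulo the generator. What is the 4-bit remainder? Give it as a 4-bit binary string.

Modulo-2 division of 110110010100001 by 11001:
  pos 0: 11011 XOR 11001 = 00010
  pos 3: 10001 XOR 11001 = 01000
  pos 4: 10000 XOR 11001 = 01001
  pos 5: 10011 XOR 11001 = 01010
  pos 6: 10100 XOR 11001 = 01101
  pos 7: 11010 XOR 11001 = 00011
  pos 10: 11001 XOR 11001 = 00000
Remainder = 0000 (zero — the frame passes the CRC check).

0000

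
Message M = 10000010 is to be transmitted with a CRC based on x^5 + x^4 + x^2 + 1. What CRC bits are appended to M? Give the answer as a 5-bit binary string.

00011

Append 5 zeros: 1000001000000. Divide by 110101 (XOR where the leading bit is 1):
  pos 0: 100000 XOR 110101 = 010101
  pos 1: 101011 XOR 110101 = 011110
  pos 2: 111100 XOR 110101 = 001001
  pos 4: 100100 XOR 110101 = 010001
  pos 5: 100010 XOR 110101 = 010111
  pos 6: 101110 XOR 110101 = 011011
  pos 7: 110110 XOR 110101 = 000011
Remainder (last 5 bits) = 00011. This is the CRC / FCS.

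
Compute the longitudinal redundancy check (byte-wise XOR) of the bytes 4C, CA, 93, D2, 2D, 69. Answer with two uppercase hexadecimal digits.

XOR the bytes together:
  start with 0x4C
  0x4C ⊕ 0xCA = 0x86
  0x86 ⊕ 0x93 = 0x15
  0x15 ⊕ 0xD2 = 0xC7
  0xC7 ⊕ 0x2D = 0xEA
  0xEA ⊕ 0x69 = 0x83

83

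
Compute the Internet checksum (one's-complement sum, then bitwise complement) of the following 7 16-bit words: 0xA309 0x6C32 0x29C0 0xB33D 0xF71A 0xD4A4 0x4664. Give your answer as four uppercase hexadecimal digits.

01A2

One's-complement addition (fold any carry out of bit 15 back into bit 0):
  0xA309 + 0x6C32 = 0x10F3B → wrap carry → 0x0F3C
  0x0F3C + 0x29C0 = 0x038FC
  0x38FC + 0xB33D = 0x0EC39
  0xEC39 + 0xF71A = 0x1E353 → wrap carry → 0xE354
  0xE354 + 0xD4A4 = 0x1B7F8 → wrap carry → 0xB7F9
  0xB7F9 + 0x4664 = 0x0FE5D
One's-complement sum = 0xFE5D.
Checksum = ~0xFE5D & 0xFFFF = 0x01A2.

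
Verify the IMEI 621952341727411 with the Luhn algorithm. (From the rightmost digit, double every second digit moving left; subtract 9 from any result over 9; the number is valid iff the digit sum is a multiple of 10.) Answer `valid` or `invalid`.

From the right, keep odd positions and double even positions (subtract 9 from any doubled value over 9):
  doubled (positions 2,4,...): 2 5 5 8 4 9 4 → sum 37
  kept (positions 1,3,...): 1 4 2 1 3 5 1 6 → sum 23
Total = 60.
60 mod 10 = 0, so the number is valid.

valid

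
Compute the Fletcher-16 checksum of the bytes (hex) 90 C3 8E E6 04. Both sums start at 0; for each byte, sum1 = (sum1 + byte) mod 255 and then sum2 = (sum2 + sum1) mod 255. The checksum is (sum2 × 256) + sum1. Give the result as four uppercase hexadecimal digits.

5FCD

Running sums (mod 255):
  after byte 0 (90): sum1=144, sum2=144
  after byte 1 (C3): sum1=84, sum2=228
  after byte 2 (8E): sum1=226, sum2=199
  after byte 3 (E6): sum1=201, sum2=145
  after byte 4 (04): sum1=205, sum2=95
Checksum = sum2·256 + sum1 = 95·256 + 205 = 24525 = 0x5FCD.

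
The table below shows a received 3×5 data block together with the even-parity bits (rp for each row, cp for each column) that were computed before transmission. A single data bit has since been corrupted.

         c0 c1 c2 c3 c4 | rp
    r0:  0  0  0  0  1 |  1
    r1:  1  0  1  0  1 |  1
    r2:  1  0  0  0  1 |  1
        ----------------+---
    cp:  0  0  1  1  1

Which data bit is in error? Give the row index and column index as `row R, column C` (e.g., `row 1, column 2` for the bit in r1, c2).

Recompute each row's even parity and compare to rp:
  r0: data parity 1, sent rp 1 → ok
  r1: data parity 1, sent rp 1 → ok
  r2: data parity 0, sent rp 1 → mismatch
Recompute each column's even parity and compare to cp:
  c0: data parity 0, sent cp 0 → ok
  c1: data parity 0, sent cp 0 → ok
  c2: data parity 1, sent cp 1 → ok
  c3: data parity 0, sent cp 1 → mismatch
  c4: data parity 1, sent cp 1 → ok
Exactly one row (r2) and one column (c3) fail → the flipped bit is at their intersection.

row 2, column 3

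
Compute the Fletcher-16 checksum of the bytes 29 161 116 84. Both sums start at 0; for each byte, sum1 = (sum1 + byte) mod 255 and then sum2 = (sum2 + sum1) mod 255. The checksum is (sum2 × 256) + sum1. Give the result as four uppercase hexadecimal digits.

9687

Running sums (mod 255):
  after byte 0 (29): sum1=29, sum2=29
  after byte 1 (161): sum1=190, sum2=219
  after byte 2 (116): sum1=51, sum2=15
  after byte 3 (84): sum1=135, sum2=150
Checksum = sum2·256 + sum1 = 150·256 + 135 = 38535 = 0x9687.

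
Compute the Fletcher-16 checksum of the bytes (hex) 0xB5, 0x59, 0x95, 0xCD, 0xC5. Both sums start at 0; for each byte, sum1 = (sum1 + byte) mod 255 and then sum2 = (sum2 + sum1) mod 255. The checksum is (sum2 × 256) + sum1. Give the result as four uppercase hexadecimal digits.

1438

Running sums (mod 255):
  after byte 0 (0xB5): sum1=181, sum2=181
  after byte 1 (0x59): sum1=15, sum2=196
  after byte 2 (0x95): sum1=164, sum2=105
  after byte 3 (0xCD): sum1=114, sum2=219
  after byte 4 (0xC5): sum1=56, sum2=20
Checksum = sum2·256 + sum1 = 20·256 + 56 = 5176 = 0x1438.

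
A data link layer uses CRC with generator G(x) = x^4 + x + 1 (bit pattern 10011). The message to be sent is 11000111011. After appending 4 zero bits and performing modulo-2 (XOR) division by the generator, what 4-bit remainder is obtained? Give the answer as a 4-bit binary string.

0101

Append 4 zeros: 110001110110000. Divide by 10011 (XOR where the leading bit is 1):
  pos 0: 11000 XOR 10011 = 01011
  pos 1: 10111 XOR 10011 = 00100
  pos 3: 10011 XOR 10011 = 00000
  pos 9: 11000 XOR 10011 = 01011
  pos 10: 10110 XOR 10011 = 00101
Remainder (last 4 bits) = 0101. This is the CRC / FCS.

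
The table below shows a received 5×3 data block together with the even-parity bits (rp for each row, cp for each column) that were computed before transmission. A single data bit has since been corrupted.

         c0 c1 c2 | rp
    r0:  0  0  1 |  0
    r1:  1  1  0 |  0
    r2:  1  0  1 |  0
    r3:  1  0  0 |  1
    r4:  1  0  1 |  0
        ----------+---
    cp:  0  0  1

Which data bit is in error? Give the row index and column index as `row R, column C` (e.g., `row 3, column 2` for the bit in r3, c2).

Recompute each row's even parity and compare to rp:
  r0: data parity 1, sent rp 0 → mismatch
  r1: data parity 0, sent rp 0 → ok
  r2: data parity 0, sent rp 0 → ok
  r3: data parity 1, sent rp 1 → ok
  r4: data parity 0, sent rp 0 → ok
Recompute each column's even parity and compare to cp:
  c0: data parity 0, sent cp 0 → ok
  c1: data parity 1, sent cp 0 → mismatch
  c2: data parity 1, sent cp 1 → ok
Exactly one row (r0) and one column (c1) fail → the flipped bit is at their intersection.

row 0, column 1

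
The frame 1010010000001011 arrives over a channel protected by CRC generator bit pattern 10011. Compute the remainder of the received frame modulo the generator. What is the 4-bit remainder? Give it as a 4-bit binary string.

0000

Modulo-2 division of 1010010000001011 by 10011:
  pos 0: 10100 XOR 10011 = 00111
  pos 2: 11110 XOR 10011 = 01101
  pos 3: 11010 XOR 10011 = 01001
  pos 4: 10010 XOR 10011 = 00001
  pos 8: 10001 XOR 10011 = 00010
  pos 11: 10011 XOR 10011 = 00000
Remainder = 0000 (zero — the frame passes the CRC check).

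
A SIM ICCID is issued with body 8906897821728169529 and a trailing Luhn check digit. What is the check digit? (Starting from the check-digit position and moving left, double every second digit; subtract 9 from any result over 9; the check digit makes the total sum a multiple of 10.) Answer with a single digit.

5

Partial digits right→left: 9 2 5 9 6 1 8 2 7 1 2 8 7 9 8 6 0 9 8
Double every second digit counting from the check-digit position (so the 1st, 3rd, 5th, ... of the partial from the right).
  doubled (with −9 where >9): 9 1 3 7 5 4 5 7 0 7 → sum 48
  kept as-is: 2 9 1 2 1 8 9 6 9 → sum 47
Total = 48 + 47 = 95.
Check digit = (10 − (95 mod 10)) mod 10 = 5.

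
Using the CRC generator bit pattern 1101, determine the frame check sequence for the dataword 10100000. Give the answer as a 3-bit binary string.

Append 3 zeros: 10100000000. Divide by 1101 (XOR where the leading bit is 1):
  pos 0: 1010 XOR 1101 = 0111
  pos 1: 1110 XOR 1101 = 0011
  pos 3: 1100 XOR 1101 = 0001
  pos 6: 1000 XOR 1101 = 0101
  pos 7: 1010 XOR 1101 = 0111
Remainder (last 3 bits) = 111. This is the CRC / FCS.

111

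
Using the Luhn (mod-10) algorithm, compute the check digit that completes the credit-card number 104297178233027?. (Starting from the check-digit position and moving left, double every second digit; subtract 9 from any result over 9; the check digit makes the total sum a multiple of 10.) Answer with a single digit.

8

Partial digits right→left: 7 2 0 3 3 2 8 7 1 7 9 2 4 0 1
Double every second digit counting from the check-digit position (so the 1st, 3rd, 5th, ... of the partial from the right).
  doubled (with −9 where >9): 5 0 6 7 2 9 8 2 → sum 39
  kept as-is: 2 3 2 7 7 2 0 → sum 23
Total = 39 + 23 = 62.
Check digit = (10 − (62 mod 10)) mod 10 = 8.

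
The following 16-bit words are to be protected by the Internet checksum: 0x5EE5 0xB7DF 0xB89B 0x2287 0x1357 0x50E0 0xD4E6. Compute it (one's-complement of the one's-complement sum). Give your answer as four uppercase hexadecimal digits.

One's-complement addition (fold any carry out of bit 15 back into bit 0):
  0x5EE5 + 0xB7DF = 0x116C4 → wrap carry → 0x16C5
  0x16C5 + 0xB89B = 0x0CF60
  0xCF60 + 0x2287 = 0x0F1E7
  0xF1E7 + 0x1357 = 0x1053E → wrap carry → 0x053F
  0x053F + 0x50E0 = 0x0561F
  0x561F + 0xD4E6 = 0x12B05 → wrap carry → 0x2B06
One's-complement sum = 0x2B06.
Checksum = ~0x2B06 & 0xFFFF = 0xD4F9.

D4F9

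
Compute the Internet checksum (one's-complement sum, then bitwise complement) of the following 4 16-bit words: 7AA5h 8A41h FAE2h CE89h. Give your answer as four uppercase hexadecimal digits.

31AC

One's-complement addition (fold any carry out of bit 15 back into bit 0):
  0x7AA5 + 0x8A41 = 0x104E6 → wrap carry → 0x04E7
  0x04E7 + 0xFAE2 = 0x0FFC9
  0xFFC9 + 0xCE89 = 0x1CE52 → wrap carry → 0xCE53
One's-complement sum = 0xCE53.
Checksum = ~0xCE53 & 0xFFFF = 0x31AC.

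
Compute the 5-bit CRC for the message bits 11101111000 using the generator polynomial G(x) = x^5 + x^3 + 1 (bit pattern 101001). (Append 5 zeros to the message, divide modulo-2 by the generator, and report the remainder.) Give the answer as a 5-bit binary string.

Append 5 zeros: 1110111100000000. Divide by 101001 (XOR where the leading bit is 1):
  pos 0: 111011 XOR 101001 = 010010
  pos 1: 100101 XOR 101001 = 001100
  pos 3: 110010 XOR 101001 = 011011
  pos 4: 110110 XOR 101001 = 011111
  pos 5: 111110 XOR 101001 = 010111
  pos 6: 101110 XOR 101001 = 000111
  pos 9: 111000 XOR 101001 = 010001
  pos 10: 100010 XOR 101001 = 001011
Remainder (last 5 bits) = 01011. This is the CRC / FCS.

01011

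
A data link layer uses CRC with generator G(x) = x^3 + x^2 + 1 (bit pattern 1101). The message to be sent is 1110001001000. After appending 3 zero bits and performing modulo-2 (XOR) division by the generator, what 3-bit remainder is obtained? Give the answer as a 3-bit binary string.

Append 3 zeros: 1110001001000000. Divide by 1101 (XOR where the leading bit is 1):
  pos 0: 1110 XOR 1101 = 0011
  pos 2: 1100 XOR 1101 = 0001
  pos 5: 1100 XOR 1101 = 0001
  pos 8: 1100 XOR 1101 = 0001
  pos 11: 1000 XOR 1101 = 0101
  pos 12: 1010 XOR 1101 = 0111
Remainder (last 3 bits) = 111. This is the CRC / FCS.

111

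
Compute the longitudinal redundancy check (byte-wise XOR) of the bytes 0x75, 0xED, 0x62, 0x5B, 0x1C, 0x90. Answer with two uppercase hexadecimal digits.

XOR the bytes together:
  start with 0x75
  0x75 ⊕ 0xED = 0x98
  0x98 ⊕ 0x62 = 0xFA
  0xFA ⊕ 0x5B = 0xA1
  0xA1 ⊕ 0x1C = 0xBD
  0xBD ⊕ 0x90 = 0x2D

2D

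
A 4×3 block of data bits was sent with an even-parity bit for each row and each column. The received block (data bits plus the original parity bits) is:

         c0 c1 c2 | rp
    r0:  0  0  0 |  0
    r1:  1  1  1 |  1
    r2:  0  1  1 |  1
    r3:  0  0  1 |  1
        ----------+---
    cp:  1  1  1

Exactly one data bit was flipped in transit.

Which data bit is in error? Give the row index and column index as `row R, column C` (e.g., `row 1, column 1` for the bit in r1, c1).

row 2, column 1

Recompute each row's even parity and compare to rp:
  r0: data parity 0, sent rp 0 → ok
  r1: data parity 1, sent rp 1 → ok
  r2: data parity 0, sent rp 1 → mismatch
  r3: data parity 1, sent rp 1 → ok
Recompute each column's even parity and compare to cp:
  c0: data parity 1, sent cp 1 → ok
  c1: data parity 0, sent cp 1 → mismatch
  c2: data parity 1, sent cp 1 → ok
Exactly one row (r2) and one column (c1) fail → the flipped bit is at their intersection.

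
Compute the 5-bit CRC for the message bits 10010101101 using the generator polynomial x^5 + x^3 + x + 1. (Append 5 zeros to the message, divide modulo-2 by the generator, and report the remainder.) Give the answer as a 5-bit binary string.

01010

Append 5 zeros: 1001010110100000. Divide by 101011 (XOR where the leading bit is 1):
  pos 0: 100101 XOR 101011 = 001110
  pos 2: 111001 XOR 101011 = 010010
  pos 3: 100101 XOR 101011 = 001110
  pos 5: 111001 XOR 101011 = 010010
  pos 6: 100100 XOR 101011 = 001111
  pos 8: 111100 XOR 101011 = 010111
  pos 9: 101110 XOR 101011 = 000101
Remainder (last 5 bits) = 01010. This is the CRC / FCS.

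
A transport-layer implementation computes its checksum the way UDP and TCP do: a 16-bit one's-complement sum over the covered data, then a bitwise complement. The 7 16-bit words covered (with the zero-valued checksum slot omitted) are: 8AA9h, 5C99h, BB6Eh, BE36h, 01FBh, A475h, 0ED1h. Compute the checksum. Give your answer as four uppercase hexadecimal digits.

One's-complement addition (fold any carry out of bit 15 back into bit 0):
  0x8AA9 + 0x5C99 = 0x0E742
  0xE742 + 0xBB6E = 0x1A2B0 → wrap carry → 0xA2B1
  0xA2B1 + 0xBE36 = 0x160E7 → wrap carry → 0x60E8
  0x60E8 + 0x01FB = 0x062E3
  0x62E3 + 0xA475 = 0x10758 → wrap carry → 0x0759
  0x0759 + 0x0ED1 = 0x0162A
One's-complement sum = 0x162A.
Checksum = ~0x162A & 0xFFFF = 0xE9D5.

E9D5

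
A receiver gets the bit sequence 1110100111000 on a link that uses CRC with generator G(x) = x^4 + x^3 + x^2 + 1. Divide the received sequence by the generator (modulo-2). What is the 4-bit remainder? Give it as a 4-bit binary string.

Modulo-2 division of 1110100111000 by 11101:
  pos 0: 11101 XOR 11101 = 00000
  pos 7: 11100 XOR 11101 = 00001
Remainder = 0010 (nonzero — an error is detected).

0010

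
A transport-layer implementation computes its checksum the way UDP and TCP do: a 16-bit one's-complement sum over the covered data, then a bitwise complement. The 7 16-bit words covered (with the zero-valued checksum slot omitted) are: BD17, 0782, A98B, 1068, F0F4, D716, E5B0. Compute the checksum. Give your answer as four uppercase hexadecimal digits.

D3B5

One's-complement addition (fold any carry out of bit 15 back into bit 0):
  0xBD17 + 0x0782 = 0x0C499
  0xC499 + 0xA98B = 0x16E24 → wrap carry → 0x6E25
  0x6E25 + 0x1068 = 0x07E8D
  0x7E8D + 0xF0F4 = 0x16F81 → wrap carry → 0x6F82
  0x6F82 + 0xD716 = 0x14698 → wrap carry → 0x4699
  0x4699 + 0xE5B0 = 0x12C49 → wrap carry → 0x2C4A
One's-complement sum = 0x2C4A.
Checksum = ~0x2C4A & 0xFFFF = 0xD3B5.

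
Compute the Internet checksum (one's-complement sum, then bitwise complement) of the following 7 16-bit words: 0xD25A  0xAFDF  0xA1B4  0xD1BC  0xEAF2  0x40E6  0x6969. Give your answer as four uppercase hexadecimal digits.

7511

One's-complement addition (fold any carry out of bit 15 back into bit 0):
  0xD25A + 0xAFDF = 0x18239 → wrap carry → 0x823A
  0x823A + 0xA1B4 = 0x123EE → wrap carry → 0x23EF
  0x23EF + 0xD1BC = 0x0F5AB
  0xF5AB + 0xEAF2 = 0x1E09D → wrap carry → 0xE09E
  0xE09E + 0x40E6 = 0x12184 → wrap carry → 0x2185
  0x2185 + 0x6969 = 0x08AEE
One's-complement sum = 0x8AEE.
Checksum = ~0x8AEE & 0xFFFF = 0x7511.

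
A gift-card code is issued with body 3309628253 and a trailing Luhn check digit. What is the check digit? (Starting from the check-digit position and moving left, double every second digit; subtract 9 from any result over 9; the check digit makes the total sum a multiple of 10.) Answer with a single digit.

9

Partial digits right→left: 3 5 2 8 2 6 9 0 3 3
Double every second digit counting from the check-digit position (so the 1st, 3rd, 5th, ... of the partial from the right).
  doubled (with −9 where >9): 6 4 4 9 6 → sum 29
  kept as-is: 5 8 6 0 3 → sum 22
Total = 29 + 22 = 51.
Check digit = (10 − (51 mod 10)) mod 10 = 9.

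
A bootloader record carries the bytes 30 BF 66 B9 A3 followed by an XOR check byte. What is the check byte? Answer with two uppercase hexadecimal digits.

XOR the bytes together:
  start with 0x30
  0x30 ⊕ 0xBF = 0x8F
  0x8F ⊕ 0x66 = 0xE9
  0xE9 ⊕ 0xB9 = 0x50
  0x50 ⊕ 0xA3 = 0xF3

F3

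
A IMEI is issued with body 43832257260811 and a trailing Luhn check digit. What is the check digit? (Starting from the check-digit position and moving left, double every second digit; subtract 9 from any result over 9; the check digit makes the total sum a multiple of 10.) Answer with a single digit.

5

Partial digits right→left: 1 1 8 0 6 2 7 5 2 2 3 8 3 4
Double every second digit counting from the check-digit position (so the 1st, 3rd, 5th, ... of the partial from the right).
  doubled (with −9 where >9): 2 7 3 5 4 6 6 → sum 33
  kept as-is: 1 0 2 5 2 8 4 → sum 22
Total = 33 + 22 = 55.
Check digit = (10 − (55 mod 10)) mod 10 = 5.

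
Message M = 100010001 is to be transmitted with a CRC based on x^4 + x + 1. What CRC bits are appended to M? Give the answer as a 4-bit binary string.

1001

Append 4 zeros: 1000100010000. Divide by 10011 (XOR where the leading bit is 1):
  pos 0: 10001 XOR 10011 = 00010
  pos 3: 10000 XOR 10011 = 00011
  pos 6: 11100 XOR 10011 = 01111
  pos 7: 11110 XOR 10011 = 01101
  pos 8: 11010 XOR 10011 = 01001
Remainder (last 4 bits) = 1001. This is the CRC / FCS.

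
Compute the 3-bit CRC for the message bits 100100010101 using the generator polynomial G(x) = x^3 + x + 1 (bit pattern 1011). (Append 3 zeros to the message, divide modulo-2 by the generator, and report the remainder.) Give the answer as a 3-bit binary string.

010

Append 3 zeros: 100100010101000. Divide by 1011 (XOR where the leading bit is 1):
  pos 0: 1001 XOR 1011 = 0010
  pos 2: 1000 XOR 1011 = 0011
  pos 4: 1101 XOR 1011 = 0110
  pos 5: 1100 XOR 1011 = 0111
  pos 6: 1111 XOR 1011 = 0100
  pos 7: 1000 XOR 1011 = 0011
  pos 9: 1110 XOR 1011 = 0101
  pos 10: 1010 XOR 1011 = 0001
Remainder (last 3 bits) = 010. This is the CRC / FCS.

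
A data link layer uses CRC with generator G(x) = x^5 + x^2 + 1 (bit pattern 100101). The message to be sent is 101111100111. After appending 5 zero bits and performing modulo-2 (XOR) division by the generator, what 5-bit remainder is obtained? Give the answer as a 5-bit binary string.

11001

Append 5 zeros: 10111110011100000. Divide by 100101 (XOR where the leading bit is 1):
  pos 0: 101111 XOR 100101 = 001010
  pos 2: 101010 XOR 100101 = 001111
  pos 4: 111101 XOR 100101 = 011000
  pos 5: 110001 XOR 100101 = 010100
  pos 6: 101001 XOR 100101 = 001100
  pos 8: 110000 XOR 100101 = 010101
  pos 9: 101010 XOR 100101 = 001111
  pos 11: 111100 XOR 100101 = 011001
Remainder (last 5 bits) = 11001. This is the CRC / FCS.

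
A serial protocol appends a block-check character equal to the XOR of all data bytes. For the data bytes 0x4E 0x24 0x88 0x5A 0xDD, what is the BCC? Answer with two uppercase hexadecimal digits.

XOR the bytes together:
  start with 0x4E
  0x4E ⊕ 0x24 = 0x6A
  0x6A ⊕ 0x88 = 0xE2
  0xE2 ⊕ 0x5A = 0xB8
  0xB8 ⊕ 0xDD = 0x65

65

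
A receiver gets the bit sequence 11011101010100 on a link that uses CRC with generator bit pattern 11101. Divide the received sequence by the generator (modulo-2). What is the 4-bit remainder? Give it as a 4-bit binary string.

Modulo-2 division of 11011101010100 by 11101:
  pos 0: 11011 XOR 11101 = 00110
  pos 2: 11010 XOR 11101 = 00111
  pos 4: 11110 XOR 11101 = 00011
  pos 7: 11101 XOR 11101 = 00000
Remainder = 0000 (zero — the frame passes the CRC check).

0000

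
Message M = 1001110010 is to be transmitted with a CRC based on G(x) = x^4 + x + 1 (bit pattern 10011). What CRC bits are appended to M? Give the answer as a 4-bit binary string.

0011

Append 4 zeros: 10011100100000. Divide by 10011 (XOR where the leading bit is 1):
  pos 0: 10011 XOR 10011 = 00000
  pos 5: 10010 XOR 10011 = 00001
  pos 9: 10000 XOR 10011 = 00011
Remainder (last 4 bits) = 0011. This is the CRC / FCS.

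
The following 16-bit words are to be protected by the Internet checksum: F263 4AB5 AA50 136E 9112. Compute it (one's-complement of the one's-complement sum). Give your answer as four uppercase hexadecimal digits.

One's-complement addition (fold any carry out of bit 15 back into bit 0):
  0xF263 + 0x4AB5 = 0x13D18 → wrap carry → 0x3D19
  0x3D19 + 0xAA50 = 0x0E769
  0xE769 + 0x136E = 0x0FAD7
  0xFAD7 + 0x9112 = 0x18BE9 → wrap carry → 0x8BEA
One's-complement sum = 0x8BEA.
Checksum = ~0x8BEA & 0xFFFF = 0x7415.

7415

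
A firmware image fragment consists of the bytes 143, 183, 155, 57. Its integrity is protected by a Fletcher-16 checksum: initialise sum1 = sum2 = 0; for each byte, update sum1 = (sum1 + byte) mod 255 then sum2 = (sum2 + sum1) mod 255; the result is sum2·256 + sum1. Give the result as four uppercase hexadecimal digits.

D51C

Running sums (mod 255):
  after byte 0 (143): sum1=143, sum2=143
  after byte 1 (183): sum1=71, sum2=214
  after byte 2 (155): sum1=226, sum2=185
  after byte 3 (57): sum1=28, sum2=213
Checksum = sum2·256 + sum1 = 213·256 + 28 = 54556 = 0xD51C.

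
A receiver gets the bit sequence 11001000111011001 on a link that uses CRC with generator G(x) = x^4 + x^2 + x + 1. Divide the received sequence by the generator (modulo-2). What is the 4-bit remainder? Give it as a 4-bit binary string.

1110

Modulo-2 division of 11001000111011001 by 10111:
  pos 0: 11001 XOR 10111 = 01110
  pos 1: 11100 XOR 10111 = 01011
  pos 2: 10110 XOR 10111 = 00001
  pos 6: 10111 XOR 10111 = 00000
  pos 12: 11001 XOR 10111 = 01110
Remainder = 1110 (nonzero — an error is detected).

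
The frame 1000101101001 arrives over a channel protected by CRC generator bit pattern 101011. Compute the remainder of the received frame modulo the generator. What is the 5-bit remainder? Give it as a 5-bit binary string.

Modulo-2 division of 1000101101001 by 101011:
  pos 0: 100010 XOR 101011 = 001001
  pos 2: 100111 XOR 101011 = 001100
  pos 4: 110001 XOR 101011 = 011010
  pos 5: 110100 XOR 101011 = 011111
  pos 6: 111110 XOR 101011 = 010101
  pos 7: 101011 XOR 101011 = 000000
Remainder = 00000 (zero — the frame passes the CRC check).

00000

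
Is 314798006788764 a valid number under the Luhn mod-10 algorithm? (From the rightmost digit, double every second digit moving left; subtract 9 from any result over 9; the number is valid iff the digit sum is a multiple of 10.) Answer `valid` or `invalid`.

valid

From the right, keep odd positions and double even positions (subtract 9 from any doubled value over 9):
  doubled (positions 2,4,...): 3 7 5 0 7 5 2 → sum 29
  kept (positions 1,3,...): 4 7 8 6 0 9 4 3 → sum 41
Total = 70.
70 mod 10 = 0, so the number is valid.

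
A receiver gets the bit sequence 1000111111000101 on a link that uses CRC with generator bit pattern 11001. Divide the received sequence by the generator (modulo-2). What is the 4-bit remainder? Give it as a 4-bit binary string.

Modulo-2 division of 1000111111000101 by 11001:
  pos 0: 10001 XOR 11001 = 01000
  pos 1: 10001 XOR 11001 = 01000
  pos 2: 10001 XOR 11001 = 01000
  pos 3: 10001 XOR 11001 = 01000
  pos 4: 10001 XOR 11001 = 01000
  pos 5: 10001 XOR 11001 = 01000
  pos 6: 10000 XOR 11001 = 01001
  pos 7: 10010 XOR 11001 = 01011
  pos 8: 10110 XOR 11001 = 01111
  pos 9: 11111 XOR 11001 = 00110
  pos 11: 11001 XOR 11001 = 00000
Remainder = 0000 (zero — the frame passes the CRC check).

0000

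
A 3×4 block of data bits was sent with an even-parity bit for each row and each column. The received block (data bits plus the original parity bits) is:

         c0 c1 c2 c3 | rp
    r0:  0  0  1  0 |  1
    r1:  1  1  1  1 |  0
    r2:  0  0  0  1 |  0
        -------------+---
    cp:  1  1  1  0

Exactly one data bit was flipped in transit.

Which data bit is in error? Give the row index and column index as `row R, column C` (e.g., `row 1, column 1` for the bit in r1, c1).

Recompute each row's even parity and compare to rp:
  r0: data parity 1, sent rp 1 → ok
  r1: data parity 0, sent rp 0 → ok
  r2: data parity 1, sent rp 0 → mismatch
Recompute each column's even parity and compare to cp:
  c0: data parity 1, sent cp 1 → ok
  c1: data parity 1, sent cp 1 → ok
  c2: data parity 0, sent cp 1 → mismatch
  c3: data parity 0, sent cp 0 → ok
Exactly one row (r2) and one column (c2) fail → the flipped bit is at their intersection.

row 2, column 2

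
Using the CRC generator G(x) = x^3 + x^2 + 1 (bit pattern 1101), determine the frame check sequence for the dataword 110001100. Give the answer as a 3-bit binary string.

111

Append 3 zeros: 110001100000. Divide by 1101 (XOR where the leading bit is 1):
  pos 0: 1100 XOR 1101 = 0001
  pos 3: 1011 XOR 1101 = 0110
  pos 4: 1100 XOR 1101 = 0001
  pos 7: 1000 XOR 1101 = 0101
  pos 8: 1010 XOR 1101 = 0111
Remainder (last 3 bits) = 111. This is the CRC / FCS.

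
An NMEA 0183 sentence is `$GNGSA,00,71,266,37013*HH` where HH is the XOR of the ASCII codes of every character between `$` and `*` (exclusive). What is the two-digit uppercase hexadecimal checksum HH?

5E

XOR the ASCII codes of the payload characters:
  'G' = 0x47 → acc = 0x47
  'N' = 0x4E → acc = 0x09
  'G' = 0x47 → acc = 0x4E
  'S' = 0x53 → acc = 0x1D
  'A' = 0x41 → acc = 0x5C
  ',' = 0x2C → acc = 0x70
  '0' = 0x30 → acc = 0x40
  '0' = 0x30 → acc = 0x70
  ',' = 0x2C → acc = 0x5C
  '7' = 0x37 → acc = 0x6B
  '1' = 0x31 → acc = 0x5A
  ',' = 0x2C → acc = 0x76
  '2' = 0x32 → acc = 0x44
  '6' = 0x36 → acc = 0x72
  '6' = 0x36 → acc = 0x44
  ',' = 0x2C → acc = 0x68
  '3' = 0x33 → acc = 0x5B
  '7' = 0x37 → acc = 0x6C
  '0' = 0x30 → acc = 0x5C
  '1' = 0x31 → acc = 0x6D
  '3' = 0x33 → acc = 0x5E
Checksum = 0x5E.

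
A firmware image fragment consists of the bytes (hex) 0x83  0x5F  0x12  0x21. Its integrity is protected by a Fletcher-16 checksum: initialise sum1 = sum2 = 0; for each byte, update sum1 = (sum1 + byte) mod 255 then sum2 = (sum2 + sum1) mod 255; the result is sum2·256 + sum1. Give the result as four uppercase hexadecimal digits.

7116

Running sums (mod 255):
  after byte 0 (0x83): sum1=131, sum2=131
  after byte 1 (0x5F): sum1=226, sum2=102
  after byte 2 (0x12): sum1=244, sum2=91
  after byte 3 (0x21): sum1=22, sum2=113
Checksum = sum2·256 + sum1 = 113·256 + 22 = 28950 = 0x7116.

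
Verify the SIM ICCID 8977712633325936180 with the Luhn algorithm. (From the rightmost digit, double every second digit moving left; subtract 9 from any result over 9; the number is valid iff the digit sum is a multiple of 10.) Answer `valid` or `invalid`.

invalid

From the right, keep odd positions and double even positions (subtract 9 from any doubled value over 9):
  doubled (positions 2,4,...): 7 3 9 4 6 3 2 5 9 → sum 48
  kept (positions 1,3,...): 0 1 3 5 3 3 2 7 7 8 → sum 39
Total = 87.
87 mod 10 = 7, so the number is invalid.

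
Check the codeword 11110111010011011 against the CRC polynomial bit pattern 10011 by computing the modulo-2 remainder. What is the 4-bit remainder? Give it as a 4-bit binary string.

Modulo-2 division of 11110111010011011 by 10011:
  pos 0: 11110 XOR 10011 = 01101
  pos 1: 11011 XOR 10011 = 01000
  pos 2: 10001 XOR 10011 = 00010
  pos 5: 10101 XOR 10011 = 00110
  pos 7: 11000 XOR 10011 = 01011
  pos 8: 10111 XOR 10011 = 00100
  pos 10: 10010 XOR 10011 = 00001
Remainder = 0111 (nonzero — an error is detected).

0111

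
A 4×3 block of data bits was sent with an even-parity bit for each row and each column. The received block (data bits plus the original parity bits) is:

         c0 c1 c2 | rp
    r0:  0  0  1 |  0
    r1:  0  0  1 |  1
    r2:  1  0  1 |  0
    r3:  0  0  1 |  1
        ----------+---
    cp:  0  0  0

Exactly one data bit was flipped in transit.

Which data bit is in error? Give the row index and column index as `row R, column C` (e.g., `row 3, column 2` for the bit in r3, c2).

row 0, column 0

Recompute each row's even parity and compare to rp:
  r0: data parity 1, sent rp 0 → mismatch
  r1: data parity 1, sent rp 1 → ok
  r2: data parity 0, sent rp 0 → ok
  r3: data parity 1, sent rp 1 → ok
Recompute each column's even parity and compare to cp:
  c0: data parity 1, sent cp 0 → mismatch
  c1: data parity 0, sent cp 0 → ok
  c2: data parity 0, sent cp 0 → ok
Exactly one row (r0) and one column (c0) fail → the flipped bit is at their intersection.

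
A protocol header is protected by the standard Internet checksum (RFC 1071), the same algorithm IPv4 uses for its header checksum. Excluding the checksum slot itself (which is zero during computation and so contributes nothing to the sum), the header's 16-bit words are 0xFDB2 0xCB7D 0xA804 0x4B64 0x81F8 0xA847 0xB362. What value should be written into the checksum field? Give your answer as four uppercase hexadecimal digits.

65C3

One's-complement addition (fold any carry out of bit 15 back into bit 0):
  0xFDB2 + 0xCB7D = 0x1C92F → wrap carry → 0xC930
  0xC930 + 0xA804 = 0x17134 → wrap carry → 0x7135
  0x7135 + 0x4B64 = 0x0BC99
  0xBC99 + 0x81F8 = 0x13E91 → wrap carry → 0x3E92
  0x3E92 + 0xA847 = 0x0E6D9
  0xE6D9 + 0xB362 = 0x19A3B → wrap carry → 0x9A3C
One's-complement sum = 0x9A3C.
Checksum = ~0x9A3C & 0xFFFF = 0x65C3.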